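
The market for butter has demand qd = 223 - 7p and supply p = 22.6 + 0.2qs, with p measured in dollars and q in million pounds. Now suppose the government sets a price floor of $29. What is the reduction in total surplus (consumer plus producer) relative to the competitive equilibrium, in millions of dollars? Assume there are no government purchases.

Rearranging supply gives qs = 5p - 113. Setting quantity demanded equal to quantity supplied, 223 - 7p = 5p - 113, gives p* = 28 and q* = 27.
Because the floor (29) lies above the market-clearing price, it is binding.
At p = 29: qd = 223 - 7·29 = 20 and qs = 5·29 - 113 = 32.
Quantity traded falls to 20. At q = 20 the demand price is (223 - 20)/7 = 29 and the supply price is (113 + 20)/5 = 26.6.
Deadweight loss = ½ · (29 - 26.6) · (27 - 20) = ½ · 2.4 · 7 = 8.4.

8.4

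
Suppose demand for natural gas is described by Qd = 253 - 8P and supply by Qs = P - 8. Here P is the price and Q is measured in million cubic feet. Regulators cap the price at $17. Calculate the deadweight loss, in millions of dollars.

81

Without the control the market clears where 253 - 8P = P - 8, i.e. P* = 29 and Q* = 21.
Because the ceiling (17) lies below the market-clearing price, it is binding.
At P = 17: Qd = 253 - 8·17 = 117 and Qs = 17 - 8 = 9.
Quantity traded falls to 9. At Q = 9 the demand price is (253 - 9)/8 = 30.5 and the supply price is 8 + 9 = 17.
Deadweight loss = ½ · (30.5 - 17) · (21 - 9) = ½ · 13.5 · 12 = 81.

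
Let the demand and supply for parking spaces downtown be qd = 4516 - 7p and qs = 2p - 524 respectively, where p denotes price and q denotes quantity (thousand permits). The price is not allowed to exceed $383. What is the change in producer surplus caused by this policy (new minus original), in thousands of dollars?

-74163

Setting quantity demanded equal to quantity supplied, 4516 - 7p = 2p - 524, gives p* = 560 and q* = 596.
Since 383 < 560, the ceiling is binding.
At p = 383: qd = 4516 - 7·383 = 1835 and qs = 2·383 - 524 = 242.
Producer surplus without the control is ½ · (560 - 262) · 596 = 88804.
With the ceiling, producers sell 242 units at 383, so PS = ½ · (383 - 262) · 242 = 14641.
Change in producer surplus = 14641 - 88804 = -74163.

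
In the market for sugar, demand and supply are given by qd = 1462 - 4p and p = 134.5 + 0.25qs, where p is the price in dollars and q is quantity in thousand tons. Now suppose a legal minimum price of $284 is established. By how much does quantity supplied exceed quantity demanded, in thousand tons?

272

Rearranging supply gives qs = 4p - 538. Equilibrium: 1462 - 4p = 4p - 538, so 2000 = 8p and p* = 250, q* = 462.
The floor of 284 is above the equilibrium price 250, so it binds.
At p = 284: qd = 1462 - 4·284 = 326 and qs = 4·284 - 538 = 598.
Surplus = qs - qd = 598 - 326 = 272.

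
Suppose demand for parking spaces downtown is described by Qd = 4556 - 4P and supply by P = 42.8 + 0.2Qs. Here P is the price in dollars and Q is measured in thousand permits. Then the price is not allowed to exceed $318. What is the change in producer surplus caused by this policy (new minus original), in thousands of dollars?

-404072

Rearranging supply gives Qs = 5P - 214. In a free market, 4556 - 4P = 5P - 214 gives the equilibrium P* = 530, Q* = 2436.
Because the ceiling (318) lies below the market-clearing price, it is binding.
At P = 318: Qd = 4556 - 4·318 = 3284 and Qs = 5·318 - 214 = 1376.
Producer surplus without the control is ½ · (530 - 42.8) · 2436 = 593409.6.
With the ceiling, producers sell 1376 units at 318, so PS = ½ · (318 - 42.8) · 1376 = 189337.6.
Change in producer surplus = 189337.6 - 593409.6 = -404072.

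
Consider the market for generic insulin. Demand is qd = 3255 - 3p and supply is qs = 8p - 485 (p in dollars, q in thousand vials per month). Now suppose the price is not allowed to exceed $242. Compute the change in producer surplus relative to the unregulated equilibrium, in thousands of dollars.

Equilibrium: 3255 - 3p = 8p - 485, so 3740 = 11p and p* = 340, q* = 2235.
Because the ceiling (242) lies below the market-clearing price, it is binding.
At p = 242: qd = 3255 - 3·242 = 2529 and qs = 8·242 - 485 = 1451.
Producer surplus without the control is ½ · (340 - 60.625) · 2235 = 312201.5625.
With the ceiling, producers sell 1451 units at 242, so PS = ½ · (242 - 60.625) · 1451 = 131587.5625.
Change in producer surplus = 131587.5625 - 312201.5625 = -180614.

-180614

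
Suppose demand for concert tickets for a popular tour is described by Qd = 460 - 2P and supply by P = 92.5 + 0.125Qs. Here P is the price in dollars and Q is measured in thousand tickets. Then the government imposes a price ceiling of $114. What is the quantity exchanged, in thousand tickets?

172

Rearranging supply gives Qs = 8P - 740. In a free market, 460 - 2P = 8P - 740 gives the equilibrium P* = 120, Q* = 220.
The ceiling of 114 is below the equilibrium price 120, so it binds.
At P = 114: Qd = 460 - 2·114 = 232 and Qs = 8·114 - 740 = 172.
The quantity actually transacted is the short side, supply: 172.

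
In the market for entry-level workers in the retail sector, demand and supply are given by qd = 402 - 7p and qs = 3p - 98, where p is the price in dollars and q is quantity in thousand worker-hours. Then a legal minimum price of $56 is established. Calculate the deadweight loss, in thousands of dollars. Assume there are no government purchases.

420

Equilibrium: 402 - 7p = 3p - 98, so 500 = 10p and p* = 50, q* = 52.
Since 56 > 50, the floor is binding.
At p = 56: qd = 402 - 7·56 = 10 and qs = 3·56 - 98 = 70.
Quantity traded falls to 10. At q = 10 the demand price is (402 - 10)/7 = 56 and the supply price is (98 + 10)/3 = 36.
Deadweight loss = ½ · (56 - 36) · (52 - 10) = ½ · 20 · 42 = 420.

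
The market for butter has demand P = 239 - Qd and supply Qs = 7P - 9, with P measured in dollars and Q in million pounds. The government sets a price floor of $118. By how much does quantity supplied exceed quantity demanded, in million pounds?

696

Rearranging demand gives Qd = 239 - P. Without the control the market clears where 239 - P = 7P - 9, i.e. P* = 31 and Q* = 208.
The floor of 118 is above the equilibrium price 31, so it binds.
At P = 118: Qd = 239 - 118 = 121 and Qs = 7·118 - 9 = 817.
Surplus = Qs - Qd = 817 - 121 = 696.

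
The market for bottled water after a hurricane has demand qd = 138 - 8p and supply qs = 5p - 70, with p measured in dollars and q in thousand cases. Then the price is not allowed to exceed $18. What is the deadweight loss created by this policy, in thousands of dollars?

Equilibrium: 138 - 8p = 5p - 70, so 208 = 13p and p* = 16, q* = 10.
Since 18 is above p* = 16, the ceiling does not bind and the free-market outcome prevails.
Since the control does not bind, no trades are prevented and deadweight loss is zero.

0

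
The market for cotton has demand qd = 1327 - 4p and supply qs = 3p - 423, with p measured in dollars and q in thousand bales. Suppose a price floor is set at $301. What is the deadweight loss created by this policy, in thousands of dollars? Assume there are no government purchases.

In a free market, 1327 - 4p = 3p - 423 gives the equilibrium p* = 250, q* = 327.
Since 301 > 250, the floor is binding.
At p = 301: qd = 1327 - 4·301 = 123 and qs = 3·301 - 423 = 480.
Quantity traded falls to 123. At q = 123 the demand price is (1327 - 123)/4 = 301 and the supply price is (423 + 123)/3 = 182.
Deadweight loss = ½ · (301 - 182) · (327 - 123) = ½ · 119 · 204 = 12138.

12138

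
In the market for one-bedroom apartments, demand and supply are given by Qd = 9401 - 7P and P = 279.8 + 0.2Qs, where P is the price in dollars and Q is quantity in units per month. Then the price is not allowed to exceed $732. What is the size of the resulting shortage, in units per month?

Rearranging supply gives Qs = 5P - 1399. Setting quantity demanded equal to quantity supplied, 9401 - 7P = 5P - 1399, gives P* = 900 and Q* = 3101.
The ceiling of 732 is below the equilibrium price 900, so it binds.
At P = 732: Qd = 9401 - 7·732 = 4277 and Qs = 5·732 - 1399 = 2261.
Shortage = Qd - Qs = 4277 - 2261 = 2016.

2016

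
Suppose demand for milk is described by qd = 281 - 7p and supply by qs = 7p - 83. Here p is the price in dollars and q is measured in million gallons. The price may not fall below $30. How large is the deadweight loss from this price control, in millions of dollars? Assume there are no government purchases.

112

Setting quantity demanded equal to quantity supplied, 281 - 7p = 7p - 83, gives p* = 26 and q* = 99.
Since 30 > 26, the floor is binding.
At p = 30: qd = 281 - 7·30 = 71 and qs = 7·30 - 83 = 127.
Quantity traded falls to 71. At q = 71 the demand price is (281 - 71)/7 = 30 and the supply price is (83 + 71)/7 = 22.
Deadweight loss = ½ · (30 - 22) · (99 - 71) = ½ · 8 · 28 = 112.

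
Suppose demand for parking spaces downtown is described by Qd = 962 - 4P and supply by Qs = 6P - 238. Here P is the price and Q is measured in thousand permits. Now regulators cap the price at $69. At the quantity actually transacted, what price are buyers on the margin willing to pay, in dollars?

196.5

Equilibrium: 962 - 4P = 6P - 238, so 1200 = 10P and P* = 120, Q* = 482.
Because the ceiling (69) lies below the market-clearing price, it is binding.
At P = 69: Qd = 962 - 4·69 = 686 and Qs = 6·69 - 238 = 176.
Only 176 units reach the market. On the demand curve, the marginal buyer's willingness to pay at Q = 176 is (962 - 176)/4 = 196.5.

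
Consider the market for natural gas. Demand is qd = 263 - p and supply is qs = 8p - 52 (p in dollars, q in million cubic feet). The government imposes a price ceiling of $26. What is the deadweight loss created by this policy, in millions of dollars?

Setting quantity demanded equal to quantity supplied, 263 - p = 8p - 52, gives p* = 35 and q* = 228.
Since 26 < 35, the ceiling is binding.
At p = 26: qd = 263 - 26 = 237 and qs = 8·26 - 52 = 156.
Quantity traded falls to 156. At q = 156 the demand price is 263 - 156 = 107 and the supply price is (52 + 156)/8 = 26.
Deadweight loss = ½ · (107 - 26) · (228 - 156) = ½ · 81 · 72 = 2916.

2916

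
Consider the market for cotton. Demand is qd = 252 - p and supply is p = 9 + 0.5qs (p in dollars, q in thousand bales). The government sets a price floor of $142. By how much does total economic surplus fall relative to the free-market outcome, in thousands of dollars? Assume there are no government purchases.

Rearranging supply gives qs = 2p - 18. Setting quantity demanded equal to quantity supplied, 252 - p = 2p - 18, gives p* = 90 and q* = 162.
Since 142 > 90, the floor is binding.
At p = 142: qd = 252 - 142 = 110 and qs = 2·142 - 18 = 266.
Quantity traded falls to 110. At q = 110 the demand price is 252 - 110 = 142 and the supply price is (18 + 110)/2 = 64.
Deadweight loss = ½ · (142 - 64) · (162 - 110) = ½ · 78 · 52 = 2028.

2028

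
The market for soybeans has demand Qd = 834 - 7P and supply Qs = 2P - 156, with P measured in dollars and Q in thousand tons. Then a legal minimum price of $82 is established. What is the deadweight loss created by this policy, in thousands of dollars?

0

Equilibrium: 834 - 7P = 2P - 156, so 990 = 9P and P* = 110, Q* = 64.
The floor of 82 is below the equilibrium price 110, so it is not binding; the market clears at P* = 110, Q* = 64.
Since the control does not bind, no trades are prevented and deadweight loss is zero.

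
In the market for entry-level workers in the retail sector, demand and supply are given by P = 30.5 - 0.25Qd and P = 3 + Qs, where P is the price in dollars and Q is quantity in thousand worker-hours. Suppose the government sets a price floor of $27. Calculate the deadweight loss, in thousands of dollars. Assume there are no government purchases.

40

Rearranging demand gives Qd = 122 - 4P; rearranging supply gives Qs = P - 3. Setting quantity demanded equal to quantity supplied, 122 - 4P = P - 3, gives P* = 25 and Q* = 22.
The floor of 27 is above the equilibrium price 25, so it binds.
At P = 27: Qd = 122 - 4·27 = 14 and Qs = 27 - 3 = 24.
Quantity traded falls to 14. At Q = 14 the demand price is (122 - 14)/4 = 27 and the supply price is 3 + 14 = 17.
Deadweight loss = ½ · (27 - 17) · (22 - 14) = ½ · 10 · 8 = 40.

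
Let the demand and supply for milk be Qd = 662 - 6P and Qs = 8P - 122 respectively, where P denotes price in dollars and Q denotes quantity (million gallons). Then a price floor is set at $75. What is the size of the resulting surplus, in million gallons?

266

Setting quantity demanded equal to quantity supplied, 662 - 6P = 8P - 122, gives P* = 56 and Q* = 326.
The floor of 75 is above the equilibrium price 56, so it binds.
At P = 75: Qd = 662 - 6·75 = 212 and Qs = 8·75 - 122 = 478.
Surplus = Qs - Qd = 478 - 212 = 266.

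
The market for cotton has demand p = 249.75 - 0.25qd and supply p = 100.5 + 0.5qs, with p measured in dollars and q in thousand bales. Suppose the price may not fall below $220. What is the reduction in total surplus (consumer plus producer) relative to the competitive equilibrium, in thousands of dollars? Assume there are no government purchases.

Rearranging demand gives qd = 999 - 4p; rearranging supply gives qs = 2p - 201. In a free market, 999 - 4p = 2p - 201 gives the equilibrium p* = 200, q* = 199.
Since 220 > 200, the floor is binding.
At p = 220: qd = 999 - 4·220 = 119 and qs = 2·220 - 201 = 239.
Quantity traded falls to 119. At q = 119 the demand price is (999 - 119)/4 = 220 and the supply price is (201 + 119)/2 = 160.
Deadweight loss = ½ · (220 - 160) · (199 - 119) = ½ · 60 · 80 = 2400.

2400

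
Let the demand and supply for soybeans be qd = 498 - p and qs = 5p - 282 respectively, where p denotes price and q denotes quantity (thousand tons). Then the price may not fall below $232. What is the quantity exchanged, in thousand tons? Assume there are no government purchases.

In a free market, 498 - p = 5p - 282 gives the equilibrium p* = 130, q* = 368.
Since 232 > 130, the floor is binding.
At p = 232: qd = 498 - 232 = 266 and qs = 5·232 - 282 = 878.
The quantity actually transacted is the short side, demand: 266.

266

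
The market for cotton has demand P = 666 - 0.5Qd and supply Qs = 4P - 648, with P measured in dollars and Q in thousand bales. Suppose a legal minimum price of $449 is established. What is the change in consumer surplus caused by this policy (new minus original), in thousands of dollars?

Rearranging demand gives Qd = 1332 - 2P. Setting quantity demanded equal to quantity supplied, 1332 - 2P = 4P - 648, gives P* = 330 and Q* = 672.
Since 449 > 330, the floor is binding.
At P = 449: Qd = 1332 - 2·449 = 434 and Qs = 4·449 - 648 = 1148.
Consumer surplus without the control is ½ · (666 - 330) · 672 = 112896.
With the floor, consumers buy 434 units at 449, so CS = ½ · (666 - 449) · 434 = 47089.
Change in consumer surplus = 47089 - 112896 = -65807.

-65807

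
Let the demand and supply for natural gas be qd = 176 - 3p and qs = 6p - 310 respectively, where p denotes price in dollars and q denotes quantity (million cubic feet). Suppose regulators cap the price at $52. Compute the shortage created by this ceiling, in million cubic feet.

18

Setting quantity demanded equal to quantity supplied, 176 - 3p = 6p - 310, gives p* = 54 and q* = 14.
The ceiling of 52 is below the equilibrium price 54, so it binds.
At p = 52: qd = 176 - 3·52 = 20 and qs = 6·52 - 310 = 2.
Shortage = qd - qs = 20 - 2 = 18.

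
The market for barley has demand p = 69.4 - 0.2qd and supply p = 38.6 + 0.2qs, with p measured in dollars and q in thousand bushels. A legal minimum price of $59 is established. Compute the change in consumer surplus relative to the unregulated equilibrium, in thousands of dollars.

Rearranging demand gives qd = 347 - 5p; rearranging supply gives qs = 5p - 193. Setting quantity demanded equal to quantity supplied, 347 - 5p = 5p - 193, gives p* = 54 and q* = 77.
The floor of 59 is above the equilibrium price 54, so it binds.
At p = 59: qd = 347 - 5·59 = 52 and qs = 5·59 - 193 = 102.
Consumer surplus without the control is ½ · (69.4 - 54) · 77 = 592.9.
With the floor, consumers buy 52 units at 59, so CS = ½ · (69.4 - 59) · 52 = 270.4.
Change in consumer surplus = 270.4 - 592.9 = -322.5.

-322.5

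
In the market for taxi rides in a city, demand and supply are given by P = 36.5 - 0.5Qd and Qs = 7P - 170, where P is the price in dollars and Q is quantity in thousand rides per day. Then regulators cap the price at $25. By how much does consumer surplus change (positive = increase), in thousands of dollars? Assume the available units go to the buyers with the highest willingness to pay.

Rearranging demand gives Qd = 73 - 2P. Setting quantity demanded equal to quantity supplied, 73 - 2P = 7P - 170, gives P* = 27 and Q* = 19.
Since 25 < 27, the ceiling is binding.
At P = 25: Qd = 73 - 2·25 = 23 and Qs = 7·25 - 170 = 5.
Consumer surplus without the control is ½ · (36.5 - 27) · 19 = 90.25.
With the ceiling, 5 units are sold at 25 (assume they go to the highest-value buyers). The demand price at Q = 5 is 34, so CS = ½ · [(36.5 - 25) + (34 - 25)] · 5 = 51.25.
Change in consumer surplus = 51.25 - 90.25 = -39.

-39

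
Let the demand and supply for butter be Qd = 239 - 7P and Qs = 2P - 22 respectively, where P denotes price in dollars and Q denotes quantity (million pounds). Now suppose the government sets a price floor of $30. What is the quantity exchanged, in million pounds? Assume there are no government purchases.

Setting quantity demanded equal to quantity supplied, 239 - 7P = 2P - 22, gives P* = 29 and Q* = 36.
Because the floor (30) lies above the market-clearing price, it is binding.
At P = 30: Qd = 239 - 7·30 = 29 and Qs = 2·30 - 22 = 38.
The quantity actually transacted is the short side, demand: 29.

29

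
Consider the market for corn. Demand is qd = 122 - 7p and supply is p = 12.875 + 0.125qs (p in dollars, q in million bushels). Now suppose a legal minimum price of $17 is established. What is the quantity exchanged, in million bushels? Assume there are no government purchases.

3

Rearranging supply gives qs = 8p - 103. Setting quantity demanded equal to quantity supplied, 122 - 7p = 8p - 103, gives p* = 15 and q* = 17.
Because the floor (17) lies above the market-clearing price, it is binding.
At p = 17: qd = 122 - 7·17 = 3 and qs = 8·17 - 103 = 33.
The quantity actually transacted is the short side, demand: 3.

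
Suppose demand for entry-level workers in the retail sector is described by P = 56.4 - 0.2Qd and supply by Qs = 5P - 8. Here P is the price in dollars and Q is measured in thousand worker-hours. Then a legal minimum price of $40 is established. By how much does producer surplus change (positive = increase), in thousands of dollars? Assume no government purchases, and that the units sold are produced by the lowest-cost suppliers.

Rearranging demand gives Qd = 282 - 5P. Without the control the market clears where 282 - 5P = 5P - 8, i.e. P* = 29 and Q* = 137.
Since 40 > 29, the floor is binding.
At P = 40: Qd = 282 - 5·40 = 82 and Qs = 5·40 - 8 = 192.
Producer surplus without the control is ½ · (29 - 1.6) · 137 = 1876.9.
With the floor, 82 units are sold at 40. The supply price at Q = 82 is 18, so PS = ½ · [(40 - 1.6) + (40 - 18)] · 82 = 2476.4.
Change in producer surplus = 2476.4 - 1876.9 = 599.5.

599.5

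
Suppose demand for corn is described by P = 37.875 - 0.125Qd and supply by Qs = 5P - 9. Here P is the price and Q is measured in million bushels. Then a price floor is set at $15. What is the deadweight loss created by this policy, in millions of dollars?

Rearranging demand gives Qd = 303 - 8P. Equilibrium: 303 - 8P = 5P - 9, so 312 = 13P and P* = 24, Q* = 111.
Since 15 is below P* = 24, the floor does not bind and the free-market outcome prevails.
Since the control does not bind, no trades are prevented and deadweight loss is zero.

0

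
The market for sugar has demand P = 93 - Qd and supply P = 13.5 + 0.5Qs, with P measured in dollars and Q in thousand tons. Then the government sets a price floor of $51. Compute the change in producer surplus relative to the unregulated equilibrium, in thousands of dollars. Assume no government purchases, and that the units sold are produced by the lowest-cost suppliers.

431.75

Rearranging demand gives Qd = 93 - P; rearranging supply gives Qs = 2P - 27. Equilibrium: 93 - P = 2P - 27, so 120 = 3P and P* = 40, Q* = 53.
Since 51 > 40, the floor is binding.
At P = 51: Qd = 93 - 51 = 42 and Qs = 2·51 - 27 = 75.
Producer surplus without the control is ½ · (40 - 13.5) · 53 = 702.25.
With the floor, 42 units are sold at 51. The supply price at Q = 42 is 34.5, so PS = ½ · [(51 - 13.5) + (51 - 34.5)] · 42 = 1134.
Change in producer surplus = 1134 - 702.25 = 431.75.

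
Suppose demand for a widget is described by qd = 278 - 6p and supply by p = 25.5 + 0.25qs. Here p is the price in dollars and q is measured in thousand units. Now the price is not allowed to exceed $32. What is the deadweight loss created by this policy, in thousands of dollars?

120

Rearranging supply gives qs = 4p - 102. In a free market, 278 - 6p = 4p - 102 gives the equilibrium p* = 38, q* = 50.
Since 32 < 38, the ceiling is binding.
At p = 32: qd = 278 - 6·32 = 86 and qs = 4·32 - 102 = 26.
Quantity traded falls to 26. At q = 26 the demand price is (278 - 26)/6 = 42 and the supply price is (102 + 26)/4 = 32.
Deadweight loss = ½ · (42 - 32) · (50 - 26) = ½ · 10 · 24 = 120.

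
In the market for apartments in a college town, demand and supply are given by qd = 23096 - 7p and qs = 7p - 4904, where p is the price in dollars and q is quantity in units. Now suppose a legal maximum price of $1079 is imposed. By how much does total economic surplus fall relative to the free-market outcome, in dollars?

In a free market, 23096 - 7p = 7p - 4904 gives the equilibrium p* = 2000, q* = 9096.
The ceiling of 1079 is below the equilibrium price 2000, so it binds.
At p = 1079: qd = 23096 - 7·1079 = 15543 and qs = 7·1079 - 4904 = 2649.
Quantity traded falls to 2649. At q = 2649 the demand price is (23096 - 2649)/7 = 2921 and the supply price is (4904 + 2649)/7 = 1079.
Deadweight loss = ½ · (2921 - 1079) · (9096 - 2649) = ½ · 1842 · 6447 = 5937687.

5937687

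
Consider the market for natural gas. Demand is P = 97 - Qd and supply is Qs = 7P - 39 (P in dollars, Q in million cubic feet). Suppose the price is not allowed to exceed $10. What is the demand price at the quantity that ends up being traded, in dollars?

Rearranging demand gives Qd = 97 - P. Without the control the market clears where 97 - P = 7P - 39, i.e. P* = 17 and Q* = 80.
Because the ceiling (10) lies below the market-clearing price, it is binding.
At P = 10: Qd = 97 - 10 = 87 and Qs = 7·10 - 39 = 31.
Only 31 units reach the market. On the demand curve, the marginal buyer's willingness to pay at Q = 31 is (97 - 31) = 66.

66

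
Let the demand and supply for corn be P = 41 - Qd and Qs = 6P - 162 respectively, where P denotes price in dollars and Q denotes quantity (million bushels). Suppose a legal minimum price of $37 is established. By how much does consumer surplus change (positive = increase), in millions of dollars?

Rearranging demand gives Qd = 41 - P. Without the control the market clears where 41 - P = 6P - 162, i.e. P* = 29 and Q* = 12.
The floor of 37 is above the equilibrium price 29, so it binds.
At P = 37: Qd = 41 - 37 = 4 and Qs = 6·37 - 162 = 60.
Consumer surplus without the control is ½ · (41 - 29) · 12 = 72.
With the floor, consumers buy 4 units at 37, so CS = ½ · (41 - 37) · 4 = 8.
Change in consumer surplus = 8 - 72 = -64.

-64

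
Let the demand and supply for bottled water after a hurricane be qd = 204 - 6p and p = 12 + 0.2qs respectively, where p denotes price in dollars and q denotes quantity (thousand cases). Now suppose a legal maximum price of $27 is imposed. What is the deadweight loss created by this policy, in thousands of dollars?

0

Rearranging supply gives qs = 5p - 60. Without the control the market clears where 204 - 6p = 5p - 60, i.e. p* = 24 and q* = 60.
Since 27 is above p* = 24, the ceiling does not bind and the free-market outcome prevails.
Since the control does not bind, no trades are prevented and deadweight loss is zero.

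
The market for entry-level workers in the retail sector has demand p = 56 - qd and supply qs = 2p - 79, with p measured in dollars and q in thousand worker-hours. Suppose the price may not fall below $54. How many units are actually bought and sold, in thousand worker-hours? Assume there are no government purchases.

Rearranging demand gives qd = 56 - p. Setting quantity demanded equal to quantity supplied, 56 - p = 2p - 79, gives p* = 45 and q* = 11.
The floor of 54 is above the equilibrium price 45, so it binds.
At p = 54: qd = 56 - 54 = 2 and qs = 2·54 - 79 = 29.
The quantity actually transacted is the short side, demand: 2.

2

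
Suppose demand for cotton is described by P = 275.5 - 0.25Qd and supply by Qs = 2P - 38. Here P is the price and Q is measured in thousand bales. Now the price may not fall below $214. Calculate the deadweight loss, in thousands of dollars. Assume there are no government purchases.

Rearranging demand gives Qd = 1102 - 4P. In a free market, 1102 - 4P = 2P - 38 gives the equilibrium P* = 190, Q* = 342.
Since 214 > 190, the floor is binding.
At P = 214: Qd = 1102 - 4·214 = 246 and Qs = 2·214 - 38 = 390.
Quantity traded falls to 246. At Q = 246 the demand price is (1102 - 246)/4 = 214 and the supply price is (38 + 246)/2 = 142.
Deadweight loss = ½ · (214 - 142) · (342 - 246) = ½ · 72 · 96 = 3456.

3456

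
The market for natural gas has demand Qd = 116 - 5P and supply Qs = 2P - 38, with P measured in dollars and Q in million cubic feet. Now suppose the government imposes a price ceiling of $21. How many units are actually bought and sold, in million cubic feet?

In a free market, 116 - 5P = 2P - 38 gives the equilibrium P* = 22, Q* = 6.
Since 21 < 22, the ceiling is binding.
At P = 21: Qd = 116 - 5·21 = 11 and Qs = 2·21 - 38 = 4.
The quantity actually transacted is the short side, supply: 4.

4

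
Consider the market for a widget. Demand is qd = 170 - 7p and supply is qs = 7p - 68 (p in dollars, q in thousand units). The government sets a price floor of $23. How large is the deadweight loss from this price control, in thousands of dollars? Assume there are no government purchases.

252

Without the control the market clears where 170 - 7p = 7p - 68, i.e. p* = 17 and q* = 51.
Since 23 > 17, the floor is binding.
At p = 23: qd = 170 - 7·23 = 9 and qs = 7·23 - 68 = 93.
Quantity traded falls to 9. At q = 9 the demand price is (170 - 9)/7 = 23 and the supply price is (68 + 9)/7 = 11.
Deadweight loss = ½ · (23 - 11) · (51 - 9) = ½ · 12 · 42 = 252.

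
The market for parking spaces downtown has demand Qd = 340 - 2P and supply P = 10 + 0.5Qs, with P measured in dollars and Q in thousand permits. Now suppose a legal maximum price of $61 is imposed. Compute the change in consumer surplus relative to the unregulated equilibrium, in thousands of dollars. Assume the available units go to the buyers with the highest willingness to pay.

Rearranging supply gives Qs = 2P - 20. Without the control the market clears where 340 - 2P = 2P - 20, i.e. P* = 90 and Q* = 160.
Because the ceiling (61) lies below the market-clearing price, it is binding.
At P = 61: Qd = 340 - 2·61 = 218 and Qs = 2·61 - 20 = 102.
Consumer surplus without the control is ½ · (170 - 90) · 160 = 6400.
With the ceiling, 102 units are sold at 61 (assume they go to the highest-value buyers). The demand price at Q = 102 is 119, so CS = ½ · [(170 - 61) + (119 - 61)] · 102 = 8517.
Change in consumer surplus = 8517 - 6400 = 2117.

2117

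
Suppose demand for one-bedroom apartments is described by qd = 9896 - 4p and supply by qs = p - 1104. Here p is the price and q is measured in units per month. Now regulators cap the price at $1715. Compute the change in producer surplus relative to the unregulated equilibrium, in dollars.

-413947.5

Equilibrium: 9896 - 4p = p - 1104, so 11000 = 5p and p* = 2200, q* = 1096.
Since 1715 < 2200, the ceiling is binding.
At p = 1715: qd = 9896 - 4·1715 = 3036 and qs = 1715 - 1104 = 611.
Producer surplus without the control is ½ · (2200 - 1104) · 1096 = 600608.
With the ceiling, producers sell 611 units at 1715, so PS = ½ · (1715 - 1104) · 611 = 186660.5.
Change in producer surplus = 186660.5 - 600608 = -413947.5.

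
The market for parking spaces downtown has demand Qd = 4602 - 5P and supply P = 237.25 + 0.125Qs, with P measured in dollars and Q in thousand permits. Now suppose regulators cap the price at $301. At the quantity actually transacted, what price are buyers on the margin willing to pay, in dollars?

Rearranging supply gives Qs = 8P - 1898. Setting quantity demanded equal to quantity supplied, 4602 - 5P = 8P - 1898, gives P* = 500 and Q* = 2102.
The ceiling of 301 is below the equilibrium price 500, so it binds.
At P = 301: Qd = 4602 - 5·301 = 3097 and Qs = 8·301 - 1898 = 510.
Only 510 units reach the market. On the demand curve, the marginal buyer's willingness to pay at Q = 510 is (4602 - 510)/5 = 818.4.

818.4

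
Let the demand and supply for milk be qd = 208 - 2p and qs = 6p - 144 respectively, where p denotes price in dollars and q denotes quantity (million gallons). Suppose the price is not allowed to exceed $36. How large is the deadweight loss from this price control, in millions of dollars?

768

Setting quantity demanded equal to quantity supplied, 208 - 2p = 6p - 144, gives p* = 44 and q* = 120.
Since 36 < 44, the ceiling is binding.
At p = 36: qd = 208 - 2·36 = 136 and qs = 6·36 - 144 = 72.
Quantity traded falls to 72. At q = 72 the demand price is (208 - 72)/2 = 68 and the supply price is (144 + 72)/6 = 36.
Deadweight loss = ½ · (68 - 36) · (120 - 72) = ½ · 32 · 48 = 768.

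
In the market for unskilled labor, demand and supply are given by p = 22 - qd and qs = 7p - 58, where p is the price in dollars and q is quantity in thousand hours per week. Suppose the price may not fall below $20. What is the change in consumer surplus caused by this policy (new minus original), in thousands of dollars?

-70

Rearranging demand gives qd = 22 - p. Equilibrium: 22 - p = 7p - 58, so 80 = 8p and p* = 10, q* = 12.
The floor of 20 is above the equilibrium price 10, so it binds.
At p = 20: qd = 22 - 20 = 2 and qs = 7·20 - 58 = 82.
Consumer surplus without the control is ½ · (22 - 10) · 12 = 72.
With the floor, consumers buy 2 units at 20, so CS = ½ · (22 - 20) · 2 = 2.
Change in consumer surplus = 2 - 72 = -70.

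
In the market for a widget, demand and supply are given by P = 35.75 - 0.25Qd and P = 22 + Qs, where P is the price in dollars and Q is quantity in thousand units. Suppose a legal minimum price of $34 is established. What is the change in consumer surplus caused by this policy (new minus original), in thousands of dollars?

Rearranging demand gives Qd = 143 - 4P; rearranging supply gives Qs = P - 22. In a free market, 143 - 4P = P - 22 gives the equilibrium P* = 33, Q* = 11.
The floor of 34 is above the equilibrium price 33, so it binds.
At P = 34: Qd = 143 - 4·34 = 7 and Qs = 34 - 22 = 12.
Consumer surplus without the control is ½ · (35.75 - 33) · 11 = 15.125.
With the floor, consumers buy 7 units at 34, so CS = ½ · (35.75 - 34) · 7 = 6.125.
Change in consumer surplus = 6.125 - 15.125 = -9.

-9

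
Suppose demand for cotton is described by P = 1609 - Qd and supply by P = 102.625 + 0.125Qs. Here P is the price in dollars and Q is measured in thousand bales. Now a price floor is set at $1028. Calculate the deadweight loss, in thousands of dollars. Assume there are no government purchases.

Rearranging demand gives Qd = 1609 - P; rearranging supply gives Qs = 8P - 821. Equilibrium: 1609 - P = 8P - 821, so 2430 = 9P and P* = 270, Q* = 1339.
The floor of 1028 is above the equilibrium price 270, so it binds.
At P = 1028: Qd = 1609 - 1028 = 581 and Qs = 8·1028 - 821 = 7403.
Quantity traded falls to 581. At Q = 581 the demand price is 1609 - 581 = 1028 and the supply price is (821 + 581)/8 = 175.25.
Deadweight loss = ½ · (1028 - 175.25) · (1339 - 581) = ½ · 852.75 · 758 = 323192.25.

323192.25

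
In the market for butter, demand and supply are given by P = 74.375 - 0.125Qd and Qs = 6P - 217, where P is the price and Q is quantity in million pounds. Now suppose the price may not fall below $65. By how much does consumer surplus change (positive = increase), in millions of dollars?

Rearranging demand gives Qd = 595 - 8P. In a free market, 595 - 8P = 6P - 217 gives the equilibrium P* = 58, Q* = 131.
The floor of 65 is above the equilibrium price 58, so it binds.
At P = 65: Qd = 595 - 8·65 = 75 and Qs = 6·65 - 217 = 173.
Consumer surplus without the control is ½ · (74.375 - 58) · 131 = 1072.5625.
With the floor, consumers buy 75 units at 65, so CS = ½ · (74.375 - 65) · 75 = 351.5625.
Change in consumer surplus = 351.5625 - 1072.5625 = -721.

-721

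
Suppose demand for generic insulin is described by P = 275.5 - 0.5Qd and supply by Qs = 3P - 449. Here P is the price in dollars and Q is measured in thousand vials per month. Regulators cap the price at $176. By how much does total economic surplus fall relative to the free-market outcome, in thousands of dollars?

Rearranging demand gives Qd = 551 - 2P. In a free market, 551 - 2P = 3P - 449 gives the equilibrium P* = 200, Q* = 151.
Since 176 < 200, the ceiling is binding.
At P = 176: Qd = 551 - 2·176 = 199 and Qs = 3·176 - 449 = 79.
Quantity traded falls to 79. At Q = 79 the demand price is (551 - 79)/2 = 236 and the supply price is (449 + 79)/3 = 176.
Deadweight loss = ½ · (236 - 176) · (151 - 79) = ½ · 60 · 72 = 2160.

2160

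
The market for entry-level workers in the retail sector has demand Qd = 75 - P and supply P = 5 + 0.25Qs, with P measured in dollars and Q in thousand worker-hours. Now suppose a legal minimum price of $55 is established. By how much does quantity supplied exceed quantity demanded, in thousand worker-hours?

Rearranging supply gives Qs = 4P - 20. Equilibrium: 75 - P = 4P - 20, so 95 = 5P and P* = 19, Q* = 56.
The floor of 55 is above the equilibrium price 19, so it binds.
At P = 55: Qd = 75 - 55 = 20 and Qs = 4·55 - 20 = 200.
Surplus = Qs - Qd = 200 - 20 = 180.

180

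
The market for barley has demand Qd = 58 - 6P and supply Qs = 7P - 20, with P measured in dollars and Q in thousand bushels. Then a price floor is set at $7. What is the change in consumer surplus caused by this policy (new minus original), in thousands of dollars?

-19

In a free market, 58 - 6P = 7P - 20 gives the equilibrium P* = 6, Q* = 22.
Since 7 > 6, the floor is binding.
At P = 7: Qd = 58 - 6·7 = 16 and Qs = 7·7 - 20 = 29.
Consumer surplus without the control is ½ · (29/3 - 6) · 22 = 121/3.
With the floor, consumers buy 16 units at 7, so CS = ½ · (29/3 - 7) · 16 = 64/3.
Change in consumer surplus = 64/3 - 121/3 = -19.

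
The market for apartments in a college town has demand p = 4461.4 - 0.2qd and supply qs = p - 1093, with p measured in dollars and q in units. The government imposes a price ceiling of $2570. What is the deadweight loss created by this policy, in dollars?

1061340

Rearranging demand gives qd = 22307 - 5p. Setting quantity demanded equal to quantity supplied, 22307 - 5p = p - 1093, gives p* = 3900 and q* = 2807.
The ceiling of 2570 is below the equilibrium price 3900, so it binds.
At p = 2570: qd = 22307 - 5·2570 = 9457 and qs = 2570 - 1093 = 1477.
Quantity traded falls to 1477. At q = 1477 the demand price is (22307 - 1477)/5 = 4166 and the supply price is 1093 + 1477 = 2570.
Deadweight loss = ½ · (4166 - 2570) · (2807 - 1477) = ½ · 1596 · 1330 = 1061340.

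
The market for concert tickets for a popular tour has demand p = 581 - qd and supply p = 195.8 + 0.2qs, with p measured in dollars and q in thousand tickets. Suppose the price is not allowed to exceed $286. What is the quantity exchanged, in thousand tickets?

321

Rearranging demand gives qd = 581 - p; rearranging supply gives qs = 5p - 979. Equilibrium: 581 - p = 5p - 979, so 1560 = 6p and p* = 260, q* = 321.
The ceiling of 286 is above the equilibrium price 260, so it is not binding; the market clears at p* = 260, q* = 321.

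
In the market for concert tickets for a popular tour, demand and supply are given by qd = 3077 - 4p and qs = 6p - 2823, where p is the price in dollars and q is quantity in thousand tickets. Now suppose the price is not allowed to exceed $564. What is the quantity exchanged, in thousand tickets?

561

Setting quantity demanded equal to quantity supplied, 3077 - 4p = 6p - 2823, gives p* = 590 and q* = 717.
Because the ceiling (564) lies below the market-clearing price, it is binding.
At p = 564: qd = 3077 - 4·564 = 821 and qs = 6·564 - 2823 = 561.
The quantity actually transacted is the short side, supply: 561.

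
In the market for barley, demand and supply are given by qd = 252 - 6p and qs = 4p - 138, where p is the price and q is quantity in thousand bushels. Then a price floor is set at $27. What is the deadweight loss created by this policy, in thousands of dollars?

0

Equilibrium: 252 - 6p = 4p - 138, so 390 = 10p and p* = 39, q* = 18.
Since 27 is below p* = 39, the floor does not bind and the free-market outcome prevails.
Since the control does not bind, no trades are prevented and deadweight loss is zero.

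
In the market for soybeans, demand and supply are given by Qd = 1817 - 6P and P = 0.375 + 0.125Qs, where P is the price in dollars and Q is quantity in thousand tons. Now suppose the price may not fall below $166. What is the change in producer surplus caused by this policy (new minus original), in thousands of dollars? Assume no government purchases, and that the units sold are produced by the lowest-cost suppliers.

26640

Rearranging supply gives Qs = 8P - 3. In a free market, 1817 - 6P = 8P - 3 gives the equilibrium P* = 130, Q* = 1037.
The floor of 166 is above the equilibrium price 130, so it binds.
At P = 166: Qd = 1817 - 6·166 = 821 and Qs = 8·166 - 3 = 1325.
Producer surplus without the control is ½ · (130 - 0.375) · 1037 = 67210.5625.
With the floor, 821 units are sold at 166. The supply price at Q = 821 is 103, so PS = ½ · [(166 - 0.375) + (166 - 103)] · 821 = 93850.5625.
Change in producer surplus = 93850.5625 - 67210.5625 = 26640.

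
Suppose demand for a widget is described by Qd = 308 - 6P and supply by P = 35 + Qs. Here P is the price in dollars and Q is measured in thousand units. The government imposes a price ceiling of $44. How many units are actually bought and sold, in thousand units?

Rearranging supply gives Qs = P - 35. In a free market, 308 - 6P = P - 35 gives the equilibrium P* = 49, Q* = 14.
Since 44 < 49, the ceiling is binding.
At P = 44: Qd = 308 - 6·44 = 44 and Qs = 44 - 35 = 9.
The quantity actually transacted is the short side, supply: 9.

9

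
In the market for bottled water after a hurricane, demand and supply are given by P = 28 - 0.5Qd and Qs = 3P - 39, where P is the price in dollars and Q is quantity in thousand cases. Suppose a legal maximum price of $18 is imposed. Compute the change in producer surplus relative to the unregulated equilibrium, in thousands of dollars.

-16.5

Rearranging demand gives Qd = 56 - 2P. In a free market, 56 - 2P = 3P - 39 gives the equilibrium P* = 19, Q* = 18.
The ceiling of 18 is below the equilibrium price 19, so it binds.
At P = 18: Qd = 56 - 2·18 = 20 and Qs = 3·18 - 39 = 15.
Producer surplus without the control is ½ · (19 - 13) · 18 = 54.
With the ceiling, producers sell 15 units at 18, so PS = ½ · (18 - 13) · 15 = 37.5.
Change in producer surplus = 37.5 - 54 = -16.5.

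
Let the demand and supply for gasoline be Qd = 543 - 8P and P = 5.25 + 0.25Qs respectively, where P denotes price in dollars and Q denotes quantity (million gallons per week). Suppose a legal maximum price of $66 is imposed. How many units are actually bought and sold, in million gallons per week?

Rearranging supply gives Qs = 4P - 21. Setting quantity demanded equal to quantity supplied, 543 - 8P = 4P - 21, gives P* = 47 and Q* = 167.
Since 66 is above P* = 47, the ceiling does not bind and the free-market outcome prevails.

167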